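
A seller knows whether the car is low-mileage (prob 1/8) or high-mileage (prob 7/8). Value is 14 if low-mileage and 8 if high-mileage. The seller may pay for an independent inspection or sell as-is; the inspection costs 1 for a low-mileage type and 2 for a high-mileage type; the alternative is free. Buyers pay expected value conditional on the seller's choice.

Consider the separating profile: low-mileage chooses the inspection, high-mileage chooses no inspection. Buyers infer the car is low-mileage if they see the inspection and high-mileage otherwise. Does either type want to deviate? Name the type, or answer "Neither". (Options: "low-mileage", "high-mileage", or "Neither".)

The inspection pays 14; no inspection pays 8.
low-mileage: assigned the inspection, nets 14 − 1 = 13; deviating to no inspection nets 8.
high-mileage: assigned no inspection, nets 8; deviating to the inspection nets 14 − 2 = 12.
The high-mileage type gains 4 by deviating.

high-mileage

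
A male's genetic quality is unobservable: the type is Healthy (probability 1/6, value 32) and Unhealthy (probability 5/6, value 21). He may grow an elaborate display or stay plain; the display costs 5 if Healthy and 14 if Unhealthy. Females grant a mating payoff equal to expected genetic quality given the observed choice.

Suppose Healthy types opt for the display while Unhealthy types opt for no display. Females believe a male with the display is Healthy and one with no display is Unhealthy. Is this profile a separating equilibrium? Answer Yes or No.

Yes

Under these beliefs, the display earns mating payoff 32 and no display earns mating payoff 21.
Healthy: the display nets 32 − 5 = 27; no display nets 21. Healthy prefers the display.
Unhealthy: the display nets 32 − 14 = 18; no display nets 21. Unhealthy prefers no display.
Neither type deviates, so the separating profile is an equilibrium.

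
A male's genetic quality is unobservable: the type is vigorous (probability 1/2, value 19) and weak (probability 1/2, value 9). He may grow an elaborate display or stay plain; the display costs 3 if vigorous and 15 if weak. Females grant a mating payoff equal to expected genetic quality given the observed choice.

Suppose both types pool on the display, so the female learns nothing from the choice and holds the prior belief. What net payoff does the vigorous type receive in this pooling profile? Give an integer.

Pooled mating payoff = 1/2·19 + 1/2·9 = 14.
vigorous pays cost 3 for the display, so net payoff = 14 − 3 = 11.

11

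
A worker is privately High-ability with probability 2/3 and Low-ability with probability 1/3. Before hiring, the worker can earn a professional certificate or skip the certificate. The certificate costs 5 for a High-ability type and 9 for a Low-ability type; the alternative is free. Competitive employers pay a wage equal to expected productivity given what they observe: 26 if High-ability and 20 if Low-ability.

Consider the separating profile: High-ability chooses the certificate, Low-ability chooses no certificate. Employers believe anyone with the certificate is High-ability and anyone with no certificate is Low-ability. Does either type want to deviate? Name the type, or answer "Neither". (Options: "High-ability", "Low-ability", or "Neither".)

The certificate pays 26; no certificate pays 20.
High-ability: assigned the certificate, nets 26 − 5 = 21; deviating to no certificate nets 20.
Low-ability: assigned no certificate, nets 20; deviating to the certificate nets 26 − 9 = 17.
Both types strictly prefer their assigned action; no profitable deviation.

Neither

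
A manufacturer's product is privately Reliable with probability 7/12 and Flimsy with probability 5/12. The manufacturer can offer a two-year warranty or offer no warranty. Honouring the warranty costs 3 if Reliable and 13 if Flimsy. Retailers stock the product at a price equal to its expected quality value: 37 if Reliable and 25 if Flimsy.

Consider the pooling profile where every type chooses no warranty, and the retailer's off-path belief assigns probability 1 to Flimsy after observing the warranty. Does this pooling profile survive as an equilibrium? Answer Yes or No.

On path, the retailer holds the prior and pays 7/12·37 + 5/12·25 = 32. Off path (the warranty), believing Flimsy, it pays 25.
Reliable: no warranty nets 32; the warranty nets 25 − 3 = 22. Reliable stays.
Flimsy: no warranty nets 32; the warranty nets 25 − 13 = 12. Flimsy stays.
No type deviates, so pooling is sustained.

Yes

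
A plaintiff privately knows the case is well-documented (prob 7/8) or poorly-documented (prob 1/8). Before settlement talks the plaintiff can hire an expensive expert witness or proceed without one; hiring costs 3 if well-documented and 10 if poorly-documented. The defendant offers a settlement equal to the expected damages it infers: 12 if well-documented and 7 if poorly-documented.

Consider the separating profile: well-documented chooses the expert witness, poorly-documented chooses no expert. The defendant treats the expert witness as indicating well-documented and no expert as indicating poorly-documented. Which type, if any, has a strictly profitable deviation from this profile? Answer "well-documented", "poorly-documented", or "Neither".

Neither

The expert witness pays 12; no expert pays 7.
well-documented: assigned the expert witness, nets 12 − 3 = 9; deviating to no expert nets 7.
poorly-documented: assigned no expert, nets 7; deviating to the expert witness nets 12 − 10 = 2.
Both types strictly prefer their assigned action; no profitable deviation.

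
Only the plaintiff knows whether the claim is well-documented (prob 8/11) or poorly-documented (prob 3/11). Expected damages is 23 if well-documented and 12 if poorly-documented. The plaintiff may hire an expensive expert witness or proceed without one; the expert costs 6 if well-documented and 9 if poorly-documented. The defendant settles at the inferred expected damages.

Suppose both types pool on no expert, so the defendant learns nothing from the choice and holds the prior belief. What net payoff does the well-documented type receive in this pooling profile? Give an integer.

Pooled settlement = 8/11·23 + 3/11·12 = 20.
well-documented pays no cost for no expert, so net payoff = 20.

20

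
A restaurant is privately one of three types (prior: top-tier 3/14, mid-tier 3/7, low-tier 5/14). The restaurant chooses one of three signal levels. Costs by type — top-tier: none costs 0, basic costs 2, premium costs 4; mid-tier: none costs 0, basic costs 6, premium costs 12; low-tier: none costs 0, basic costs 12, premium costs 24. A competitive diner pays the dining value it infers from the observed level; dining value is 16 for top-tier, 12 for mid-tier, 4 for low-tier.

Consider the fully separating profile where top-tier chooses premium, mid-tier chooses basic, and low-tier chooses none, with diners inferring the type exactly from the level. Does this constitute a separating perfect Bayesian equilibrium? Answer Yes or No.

Separating price premiums: premium → 16, basic → 12, none → 4.
top-tier (assigned premium): none: 4 − 0 = 4; basic: 12 − 2 = 10; premium: 16 − 4 = 12. top-tier stays.
mid-tier (assigned basic): none: 4 − 0 = 4; basic: 12 − 6 = 6; premium: 16 − 12 = 4. mid-tier stays.
low-tier (assigned none): none: 4 − 0 = 4; basic: 12 − 12 = 0; premium: 16 − 24 = -8. low-tier stays.
Every type prefers its assigned level; separation holds.

Yes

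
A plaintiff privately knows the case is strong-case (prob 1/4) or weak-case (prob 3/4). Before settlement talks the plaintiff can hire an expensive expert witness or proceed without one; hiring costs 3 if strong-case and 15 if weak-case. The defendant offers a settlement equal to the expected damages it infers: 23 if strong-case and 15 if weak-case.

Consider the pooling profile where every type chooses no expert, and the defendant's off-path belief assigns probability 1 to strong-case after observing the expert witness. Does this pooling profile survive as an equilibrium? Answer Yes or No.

On path, the defendant holds the prior and pays 1/4·23 + 3/4·15 = 17. Off path (the expert witness), believing strong-case, it pays 23.
strong-case: no expert nets 17; the expert witness nets 23 − 3 = 20. strong-case would deviate.
weak-case: no expert nets 17; the expert witness nets 23 − 15 = 8. weak-case stays.
A type deviates, so pooling fails.

No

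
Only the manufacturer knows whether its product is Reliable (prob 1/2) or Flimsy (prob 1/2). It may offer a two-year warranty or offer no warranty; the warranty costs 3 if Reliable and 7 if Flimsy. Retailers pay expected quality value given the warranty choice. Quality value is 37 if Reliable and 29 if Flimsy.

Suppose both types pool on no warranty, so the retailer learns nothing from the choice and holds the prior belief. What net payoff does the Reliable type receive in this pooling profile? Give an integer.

33

Pooled price = 1/2·37 + 1/2·29 = 33.
Reliable pays no cost for no warranty, so net payoff = 33.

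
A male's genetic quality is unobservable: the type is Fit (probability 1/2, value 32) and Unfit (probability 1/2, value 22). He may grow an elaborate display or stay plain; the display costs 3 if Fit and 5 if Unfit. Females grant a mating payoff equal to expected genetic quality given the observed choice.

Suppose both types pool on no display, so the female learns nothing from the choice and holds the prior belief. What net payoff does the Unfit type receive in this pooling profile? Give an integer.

Pooled mating payoff = 1/2·32 + 1/2·22 = 27.
Unfit pays no cost for no display, so net payoff = 27.

27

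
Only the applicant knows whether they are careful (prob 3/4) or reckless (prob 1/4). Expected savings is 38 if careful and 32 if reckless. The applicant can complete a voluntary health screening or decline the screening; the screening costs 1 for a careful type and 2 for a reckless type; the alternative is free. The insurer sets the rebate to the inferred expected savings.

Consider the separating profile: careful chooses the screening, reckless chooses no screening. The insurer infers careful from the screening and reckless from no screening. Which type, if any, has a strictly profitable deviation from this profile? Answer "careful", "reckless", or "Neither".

reckless

The screening pays 38; no screening pays 32.
careful: assigned the screening, nets 38 − 1 = 37; deviating to no screening nets 32.
reckless: assigned no screening, nets 32; deviating to the screening nets 38 − 2 = 36.
The reckless type gains 4 by deviating.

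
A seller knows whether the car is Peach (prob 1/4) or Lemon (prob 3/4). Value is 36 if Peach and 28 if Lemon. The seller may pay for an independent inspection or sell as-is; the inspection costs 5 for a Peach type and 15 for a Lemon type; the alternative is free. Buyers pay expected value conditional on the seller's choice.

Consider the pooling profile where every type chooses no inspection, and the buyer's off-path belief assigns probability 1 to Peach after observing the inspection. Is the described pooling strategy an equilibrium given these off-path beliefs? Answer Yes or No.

No

On path, the buyer holds the prior and pays 1/4·36 + 3/4·28 = 30. Off path (the inspection), believing Peach, it pays 36.
Peach: no inspection nets 30; the inspection nets 36 − 5 = 31. Peach would deviate.
Lemon: no inspection nets 30; the inspection nets 36 − 15 = 21. Lemon stays.
A type deviates, so pooling fails.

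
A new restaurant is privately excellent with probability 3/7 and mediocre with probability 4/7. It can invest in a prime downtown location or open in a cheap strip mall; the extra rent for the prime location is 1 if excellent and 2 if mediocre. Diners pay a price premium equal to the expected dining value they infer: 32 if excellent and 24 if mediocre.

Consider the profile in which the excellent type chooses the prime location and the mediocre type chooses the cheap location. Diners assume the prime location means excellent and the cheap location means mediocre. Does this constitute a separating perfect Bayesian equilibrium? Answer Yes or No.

Under these beliefs, the prime location earns price premium 32 and the cheap location earns price premium 24.
excellent: the prime location nets 32 − 1 = 31; the cheap location nets 24. excellent prefers the prime location.
mediocre: the prime location nets 32 − 2 = 30; the cheap location nets 24. mediocre would deviate to the prime location.
mediocre has a profitable deviation, so the profile is not an equilibrium.

No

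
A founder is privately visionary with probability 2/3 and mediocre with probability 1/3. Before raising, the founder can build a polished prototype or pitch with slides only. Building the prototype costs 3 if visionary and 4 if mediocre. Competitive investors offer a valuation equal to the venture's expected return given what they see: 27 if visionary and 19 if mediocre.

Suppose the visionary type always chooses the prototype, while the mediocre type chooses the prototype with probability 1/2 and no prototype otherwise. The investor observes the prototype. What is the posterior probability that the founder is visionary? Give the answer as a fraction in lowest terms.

P(the prototype) = (2/3)·1 + (1/3)·(1/2) = 5/6.
By Bayes' rule, P(visionary | the prototype) = (2/3) / (5/6) = 4/5.

4/5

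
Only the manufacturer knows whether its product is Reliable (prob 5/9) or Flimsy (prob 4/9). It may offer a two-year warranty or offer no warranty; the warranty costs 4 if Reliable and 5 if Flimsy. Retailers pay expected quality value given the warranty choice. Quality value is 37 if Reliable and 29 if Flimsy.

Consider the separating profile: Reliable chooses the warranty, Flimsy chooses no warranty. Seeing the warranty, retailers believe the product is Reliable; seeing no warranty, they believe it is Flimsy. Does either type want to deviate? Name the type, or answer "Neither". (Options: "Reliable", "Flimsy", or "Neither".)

The warranty pays 37; no warranty pays 29.
Reliable: assigned the warranty, nets 37 − 4 = 33; deviating to no warranty nets 29.
Flimsy: assigned no warranty, nets 29; deviating to the warranty nets 37 − 5 = 32.
The Flimsy type gains 3 by deviating.

Flimsy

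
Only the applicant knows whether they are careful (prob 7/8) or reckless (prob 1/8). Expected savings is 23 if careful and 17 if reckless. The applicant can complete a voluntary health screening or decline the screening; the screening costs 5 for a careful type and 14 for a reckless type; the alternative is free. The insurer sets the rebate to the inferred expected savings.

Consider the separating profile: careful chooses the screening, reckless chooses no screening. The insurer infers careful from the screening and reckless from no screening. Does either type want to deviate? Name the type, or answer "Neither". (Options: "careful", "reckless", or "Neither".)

Neither

The screening pays 23; no screening pays 17.
careful: assigned the screening, nets 23 − 5 = 18; deviating to no screening nets 17.
reckless: assigned no screening, nets 17; deviating to the screening nets 23 − 14 = 9.
Both types strictly prefer their assigned action; no profitable deviation.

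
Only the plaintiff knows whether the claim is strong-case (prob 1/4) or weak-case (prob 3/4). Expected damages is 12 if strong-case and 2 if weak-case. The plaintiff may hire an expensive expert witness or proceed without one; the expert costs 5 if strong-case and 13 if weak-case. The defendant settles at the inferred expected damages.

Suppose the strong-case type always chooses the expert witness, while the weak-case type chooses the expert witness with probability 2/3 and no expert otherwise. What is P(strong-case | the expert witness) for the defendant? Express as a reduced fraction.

P(the expert witness) = (1/4)·1 + (3/4)·(2/3) = 3/4.
By Bayes' rule, P(strong-case | the expert witness) = (1/4) / (3/4) = 1/3.

1/3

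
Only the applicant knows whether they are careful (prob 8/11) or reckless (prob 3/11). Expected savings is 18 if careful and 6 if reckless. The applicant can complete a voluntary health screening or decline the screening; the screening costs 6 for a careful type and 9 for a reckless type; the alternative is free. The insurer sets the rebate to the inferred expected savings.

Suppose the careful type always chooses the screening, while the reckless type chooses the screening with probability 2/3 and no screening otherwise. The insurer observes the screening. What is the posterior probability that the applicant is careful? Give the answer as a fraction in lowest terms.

4/5

P(the screening) = (8/11)·1 + (3/11)·(2/3) = 10/11.
By Bayes' rule, P(careful | the screening) = (8/11) / (10/11) = 4/5.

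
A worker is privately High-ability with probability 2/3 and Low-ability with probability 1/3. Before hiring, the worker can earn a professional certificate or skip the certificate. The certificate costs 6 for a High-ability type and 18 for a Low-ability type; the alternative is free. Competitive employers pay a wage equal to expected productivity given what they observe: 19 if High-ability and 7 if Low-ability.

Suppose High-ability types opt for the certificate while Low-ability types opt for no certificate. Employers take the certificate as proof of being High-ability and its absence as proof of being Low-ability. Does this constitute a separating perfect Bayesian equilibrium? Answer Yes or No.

Yes

Under these beliefs, the certificate earns wage 19 and no certificate earns wage 7.
High-ability: the certificate nets 19 − 6 = 13; no certificate nets 7. High-ability prefers the certificate.
Low-ability: the certificate nets 19 − 18 = 1; no certificate nets 7. Low-ability prefers no certificate.
Neither type deviates, so the separating profile is an equilibrium.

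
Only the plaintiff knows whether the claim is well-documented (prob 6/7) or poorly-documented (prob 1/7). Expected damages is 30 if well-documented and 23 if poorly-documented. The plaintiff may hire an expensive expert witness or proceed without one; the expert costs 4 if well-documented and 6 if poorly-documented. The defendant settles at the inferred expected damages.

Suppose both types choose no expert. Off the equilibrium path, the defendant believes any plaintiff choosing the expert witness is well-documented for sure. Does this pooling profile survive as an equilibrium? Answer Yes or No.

Yes

On path, the defendant holds the prior and pays 6/7·30 + 1/7·23 = 29. Off path (the expert witness), believing well-documented, it pays 30.
well-documented: no expert nets 29; the expert witness nets 30 − 4 = 26. well-documented stays.
poorly-documented: no expert nets 29; the expert witness nets 30 − 6 = 24. poorly-documented stays.
No type deviates, so pooling is sustained.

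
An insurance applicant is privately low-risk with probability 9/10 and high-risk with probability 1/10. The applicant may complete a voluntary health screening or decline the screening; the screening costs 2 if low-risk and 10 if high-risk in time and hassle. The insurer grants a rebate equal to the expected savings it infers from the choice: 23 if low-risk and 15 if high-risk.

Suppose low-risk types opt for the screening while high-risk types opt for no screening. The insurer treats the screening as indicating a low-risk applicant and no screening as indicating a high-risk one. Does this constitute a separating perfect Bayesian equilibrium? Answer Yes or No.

Yes

Under these beliefs, the screening earns rebate 23 and no screening earns rebate 15.
low-risk: the screening nets 23 − 2 = 21; no screening nets 15. low-risk prefers the screening.
high-risk: the screening nets 23 − 10 = 13; no screening nets 15. high-risk prefers no screening.
Neither type deviates, so the separating profile is an equilibrium.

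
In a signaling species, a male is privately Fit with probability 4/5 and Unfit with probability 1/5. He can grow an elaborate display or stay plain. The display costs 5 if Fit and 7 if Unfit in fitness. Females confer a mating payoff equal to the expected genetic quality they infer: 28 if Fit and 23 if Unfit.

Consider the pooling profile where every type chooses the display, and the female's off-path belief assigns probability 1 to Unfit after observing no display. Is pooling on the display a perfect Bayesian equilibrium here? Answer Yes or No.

No

On path, the female holds the prior and pays 4/5·28 + 1/5·23 = 27. Off path (no display), believing Unfit, it pays 23.
Fit: the display nets 27 − 5 = 22; no display nets 23. Fit would deviate.
Unfit: the display nets 27 − 7 = 20; no display nets 23. Unfit would deviate.
A type deviates, so pooling fails.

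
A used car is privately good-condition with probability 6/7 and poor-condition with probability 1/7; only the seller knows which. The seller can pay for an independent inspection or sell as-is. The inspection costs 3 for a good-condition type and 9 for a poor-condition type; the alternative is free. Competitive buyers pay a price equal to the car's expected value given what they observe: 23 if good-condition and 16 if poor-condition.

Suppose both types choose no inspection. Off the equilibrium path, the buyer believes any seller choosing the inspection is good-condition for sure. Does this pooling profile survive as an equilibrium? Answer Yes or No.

Yes

On path, the buyer holds the prior and pays 6/7·23 + 1/7·16 = 22. Off path (the inspection), believing good-condition, it pays 23.
good-condition: no inspection nets 22; the inspection nets 23 − 3 = 20. good-condition stays.
poor-condition: no inspection nets 22; the inspection nets 23 − 9 = 14. poor-condition stays.
No type deviates, so pooling is sustained.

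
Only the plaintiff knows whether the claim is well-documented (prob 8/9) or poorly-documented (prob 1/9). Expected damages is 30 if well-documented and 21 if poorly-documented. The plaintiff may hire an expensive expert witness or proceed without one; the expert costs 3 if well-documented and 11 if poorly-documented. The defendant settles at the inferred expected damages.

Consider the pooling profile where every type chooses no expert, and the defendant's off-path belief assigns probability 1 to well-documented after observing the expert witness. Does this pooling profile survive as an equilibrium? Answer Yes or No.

Yes

On path, the defendant holds the prior and pays 8/9·30 + 1/9·21 = 29. Off path (the expert witness), believing well-documented, it pays 30.
well-documented: no expert nets 29; the expert witness nets 30 − 3 = 27. well-documented stays.
poorly-documented: no expert nets 29; the expert witness nets 30 − 11 = 19. poorly-documented stays.
No type deviates, so pooling is sustained.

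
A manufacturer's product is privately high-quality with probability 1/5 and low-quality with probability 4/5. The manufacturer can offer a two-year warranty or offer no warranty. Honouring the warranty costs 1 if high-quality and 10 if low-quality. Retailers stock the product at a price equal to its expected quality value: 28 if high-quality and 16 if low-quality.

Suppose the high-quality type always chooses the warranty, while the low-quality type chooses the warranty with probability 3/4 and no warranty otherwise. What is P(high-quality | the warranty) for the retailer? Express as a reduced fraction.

P(the warranty) = (1/5)·1 + (4/5)·(3/4) = 4/5.
By Bayes' rule, P(high-quality | the warranty) = (1/5) / (4/5) = 1/4.

1/4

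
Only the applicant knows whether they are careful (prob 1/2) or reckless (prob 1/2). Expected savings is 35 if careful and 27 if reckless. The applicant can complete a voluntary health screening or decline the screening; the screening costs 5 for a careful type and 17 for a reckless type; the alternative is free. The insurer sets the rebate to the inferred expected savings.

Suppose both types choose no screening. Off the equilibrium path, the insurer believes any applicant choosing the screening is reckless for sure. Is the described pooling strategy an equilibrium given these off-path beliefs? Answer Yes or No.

On path, the insurer holds the prior and pays 1/2·35 + 1/2·27 = 31. Off path (the screening), believing reckless, it pays 27.
careful: no screening nets 31; the screening nets 27 − 5 = 22. careful stays.
reckless: no screening nets 31; the screening nets 27 − 17 = 10. reckless stays.
No type deviates, so pooling is sustained.

Yes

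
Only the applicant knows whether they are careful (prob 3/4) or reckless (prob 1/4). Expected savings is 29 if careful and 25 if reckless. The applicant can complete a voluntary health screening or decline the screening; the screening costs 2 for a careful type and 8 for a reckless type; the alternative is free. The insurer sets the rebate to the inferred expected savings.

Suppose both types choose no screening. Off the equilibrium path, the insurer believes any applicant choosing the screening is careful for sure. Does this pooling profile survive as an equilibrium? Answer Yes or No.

Yes

On path, the insurer holds the prior and pays 3/4·29 + 1/4·25 = 28. Off path (the screening), believing careful, it pays 29.
careful: no screening nets 28; the screening nets 29 − 2 = 27. careful stays.
reckless: no screening nets 28; the screening nets 29 − 8 = 21. reckless stays.
No type deviates, so pooling is sustained.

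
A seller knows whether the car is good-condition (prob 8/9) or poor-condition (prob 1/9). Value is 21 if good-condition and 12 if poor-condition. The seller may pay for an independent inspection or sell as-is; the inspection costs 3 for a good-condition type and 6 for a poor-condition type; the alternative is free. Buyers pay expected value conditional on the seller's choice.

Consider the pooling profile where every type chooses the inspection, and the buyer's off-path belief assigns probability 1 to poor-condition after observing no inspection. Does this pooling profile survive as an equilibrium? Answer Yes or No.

On path, the buyer holds the prior and pays 8/9·21 + 1/9·12 = 20. Off path (no inspection), believing poor-condition, it pays 12.
good-condition: the inspection nets 20 − 3 = 17; no inspection nets 12. good-condition stays.
poor-condition: the inspection nets 20 − 6 = 14; no inspection nets 12. poor-condition stays.
No type deviates, so pooling is sustained.

Yes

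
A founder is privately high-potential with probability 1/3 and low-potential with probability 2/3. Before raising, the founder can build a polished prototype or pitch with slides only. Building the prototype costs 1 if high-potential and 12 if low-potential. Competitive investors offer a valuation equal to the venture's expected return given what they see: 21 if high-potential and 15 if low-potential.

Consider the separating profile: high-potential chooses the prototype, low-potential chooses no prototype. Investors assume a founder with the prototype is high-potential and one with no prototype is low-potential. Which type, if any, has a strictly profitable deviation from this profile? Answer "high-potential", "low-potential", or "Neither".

The prototype pays 21; no prototype pays 15.
high-potential: assigned the prototype, nets 21 − 1 = 20; deviating to no prototype nets 15.
low-potential: assigned no prototype, nets 15; deviating to the prototype nets 21 − 12 = 9.
Both types strictly prefer their assigned action; no profitable deviation.

Neither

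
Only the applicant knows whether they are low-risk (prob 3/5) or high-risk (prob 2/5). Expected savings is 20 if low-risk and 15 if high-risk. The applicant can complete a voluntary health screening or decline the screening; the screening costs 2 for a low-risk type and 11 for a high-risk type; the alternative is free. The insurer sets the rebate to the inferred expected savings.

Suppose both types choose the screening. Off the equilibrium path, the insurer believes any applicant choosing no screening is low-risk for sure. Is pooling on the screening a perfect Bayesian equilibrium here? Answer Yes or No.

On path, the insurer holds the prior and pays 3/5·20 + 2/5·15 = 18. Off path (no screening), believing low-risk, it pays 20.
low-risk: the screening nets 18 − 2 = 16; no screening nets 20. low-risk would deviate.
high-risk: the screening nets 18 − 11 = 7; no screening nets 20. high-risk would deviate.
A type deviates, so pooling fails.

No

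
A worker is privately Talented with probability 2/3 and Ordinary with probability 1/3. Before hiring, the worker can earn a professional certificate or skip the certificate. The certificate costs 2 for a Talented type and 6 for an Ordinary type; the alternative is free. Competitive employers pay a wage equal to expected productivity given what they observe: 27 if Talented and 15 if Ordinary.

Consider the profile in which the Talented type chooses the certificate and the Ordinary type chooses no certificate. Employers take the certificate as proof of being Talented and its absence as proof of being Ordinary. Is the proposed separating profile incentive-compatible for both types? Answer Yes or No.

Under these beliefs, the certificate earns wage 27 and no certificate earns wage 15.
Talented: the certificate nets 27 − 2 = 25; no certificate nets 15. Talented prefers the certificate.
Ordinary: the certificate nets 27 − 6 = 21; no certificate nets 15. Ordinary would deviate to the certificate.
Ordinary has a profitable deviation, so the profile is not an equilibrium.

No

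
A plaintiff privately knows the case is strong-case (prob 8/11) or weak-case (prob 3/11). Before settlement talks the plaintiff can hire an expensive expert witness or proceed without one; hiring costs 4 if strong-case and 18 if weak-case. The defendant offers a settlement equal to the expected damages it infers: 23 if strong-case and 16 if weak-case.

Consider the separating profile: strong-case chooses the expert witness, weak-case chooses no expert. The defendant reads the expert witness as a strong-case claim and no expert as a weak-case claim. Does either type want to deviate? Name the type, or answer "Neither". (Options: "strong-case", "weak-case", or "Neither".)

The expert witness pays 23; no expert pays 16.
strong-case: assigned the expert witness, nets 23 − 4 = 19; deviating to no expert nets 16.
weak-case: assigned no expert, nets 16; deviating to the expert witness nets 23 − 18 = 5.
Both types strictly prefer their assigned action; no profitable deviation.

Neither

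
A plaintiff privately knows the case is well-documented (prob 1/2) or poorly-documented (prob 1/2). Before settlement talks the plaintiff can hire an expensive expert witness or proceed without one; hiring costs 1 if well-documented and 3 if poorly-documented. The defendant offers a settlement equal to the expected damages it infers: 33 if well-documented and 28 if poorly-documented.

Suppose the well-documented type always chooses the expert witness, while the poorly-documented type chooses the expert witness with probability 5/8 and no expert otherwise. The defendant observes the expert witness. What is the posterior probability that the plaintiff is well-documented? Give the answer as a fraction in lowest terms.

8/13

P(the expert witness) = (1/2)·1 + (1/2)·(5/8) = 13/16.
By Bayes' rule, P(well-documented | the expert witness) = (1/2) / (13/16) = 8/13.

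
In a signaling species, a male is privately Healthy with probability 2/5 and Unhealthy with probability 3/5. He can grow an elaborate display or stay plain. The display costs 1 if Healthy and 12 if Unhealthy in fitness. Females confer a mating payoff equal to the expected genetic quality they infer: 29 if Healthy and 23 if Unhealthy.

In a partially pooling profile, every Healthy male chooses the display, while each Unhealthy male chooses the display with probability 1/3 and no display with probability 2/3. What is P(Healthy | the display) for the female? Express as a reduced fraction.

2/3

P(the display) = (2/5)·1 + (3/5)·(1/3) = 3/5.
By Bayes' rule, P(Healthy | the display) = (2/5) / (3/5) = 2/3.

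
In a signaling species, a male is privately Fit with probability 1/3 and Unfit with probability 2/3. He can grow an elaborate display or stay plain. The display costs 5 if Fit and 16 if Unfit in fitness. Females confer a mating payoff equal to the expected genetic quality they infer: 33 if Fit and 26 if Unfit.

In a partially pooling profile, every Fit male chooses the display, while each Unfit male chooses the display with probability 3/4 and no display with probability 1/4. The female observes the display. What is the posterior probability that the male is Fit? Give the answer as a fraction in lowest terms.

P(the display) = (1/3)·1 + (2/3)·(3/4) = 5/6.
By Bayes' rule, P(Fit | the display) = (1/3) / (5/6) = 2/5.

2/5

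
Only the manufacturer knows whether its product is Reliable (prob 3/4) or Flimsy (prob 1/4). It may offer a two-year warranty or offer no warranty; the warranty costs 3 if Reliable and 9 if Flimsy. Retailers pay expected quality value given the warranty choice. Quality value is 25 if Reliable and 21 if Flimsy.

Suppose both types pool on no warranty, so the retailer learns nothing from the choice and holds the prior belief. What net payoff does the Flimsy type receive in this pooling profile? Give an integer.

Pooled price = 3/4·25 + 1/4·21 = 24.
Flimsy pays no cost for no warranty, so net payoff = 24.

24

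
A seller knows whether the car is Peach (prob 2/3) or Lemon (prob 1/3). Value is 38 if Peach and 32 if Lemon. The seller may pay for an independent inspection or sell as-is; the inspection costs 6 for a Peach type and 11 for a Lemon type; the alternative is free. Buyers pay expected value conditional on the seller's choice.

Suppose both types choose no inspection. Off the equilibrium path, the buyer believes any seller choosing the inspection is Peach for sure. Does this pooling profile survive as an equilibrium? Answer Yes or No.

Yes

On path, the buyer holds the prior and pays 2/3·38 + 1/3·32 = 36. Off path (the inspection), believing Peach, it pays 38.
Peach: no inspection nets 36; the inspection nets 38 − 6 = 32. Peach stays.
Lemon: no inspection nets 36; the inspection nets 38 − 11 = 27. Lemon stays.
No type deviates, so pooling is sustained.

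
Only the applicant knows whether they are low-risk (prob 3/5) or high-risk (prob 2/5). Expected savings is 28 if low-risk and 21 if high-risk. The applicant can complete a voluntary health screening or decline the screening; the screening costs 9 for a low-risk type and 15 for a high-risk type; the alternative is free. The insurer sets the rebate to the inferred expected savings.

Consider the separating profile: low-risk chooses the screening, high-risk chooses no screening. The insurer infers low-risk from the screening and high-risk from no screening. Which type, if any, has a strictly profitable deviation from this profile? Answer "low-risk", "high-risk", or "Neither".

low-risk

The screening pays 28; no screening pays 21.
low-risk: assigned the screening, nets 28 − 9 = 19; deviating to no screening nets 21.
high-risk: assigned no screening, nets 21; deviating to the screening nets 28 − 15 = 13.
The low-risk type gains 2 by deviating.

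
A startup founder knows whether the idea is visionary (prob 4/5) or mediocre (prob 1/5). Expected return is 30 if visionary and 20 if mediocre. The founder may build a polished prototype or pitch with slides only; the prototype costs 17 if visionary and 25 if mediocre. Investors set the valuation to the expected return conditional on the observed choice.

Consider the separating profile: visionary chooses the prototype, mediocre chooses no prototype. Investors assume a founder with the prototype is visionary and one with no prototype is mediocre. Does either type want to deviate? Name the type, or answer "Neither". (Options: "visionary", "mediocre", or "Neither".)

The prototype pays 30; no prototype pays 20.
visionary: assigned the prototype, nets 30 − 17 = 13; deviating to no prototype nets 20.
mediocre: assigned no prototype, nets 20; deviating to the prototype nets 30 − 25 = 5.
The visionary type gains 7 by deviating.

visionary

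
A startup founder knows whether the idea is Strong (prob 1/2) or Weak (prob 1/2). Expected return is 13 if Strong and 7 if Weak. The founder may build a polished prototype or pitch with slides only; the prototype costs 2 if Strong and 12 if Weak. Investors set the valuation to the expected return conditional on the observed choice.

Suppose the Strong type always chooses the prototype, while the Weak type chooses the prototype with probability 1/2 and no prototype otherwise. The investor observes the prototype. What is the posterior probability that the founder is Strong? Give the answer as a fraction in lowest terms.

2/3

P(the prototype) = (1/2)·1 + (1/2)·(1/2) = 3/4.
By Bayes' rule, P(Strong | the prototype) = (1/2) / (3/4) = 2/3.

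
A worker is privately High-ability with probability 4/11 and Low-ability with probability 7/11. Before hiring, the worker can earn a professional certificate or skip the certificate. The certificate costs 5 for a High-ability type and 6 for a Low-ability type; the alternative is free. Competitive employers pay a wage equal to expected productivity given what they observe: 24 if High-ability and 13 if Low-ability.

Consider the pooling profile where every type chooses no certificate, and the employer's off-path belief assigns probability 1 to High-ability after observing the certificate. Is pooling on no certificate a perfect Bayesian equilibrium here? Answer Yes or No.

On path, the employer holds the prior and pays 4/11·24 + 7/11·13 = 17. Off path (the certificate), believing High-ability, it pays 24.
High-ability: no certificate nets 17; the certificate nets 24 − 5 = 19. High-ability would deviate.
Low-ability: no certificate nets 17; the certificate nets 24 − 6 = 18. Low-ability would deviate.
A type deviates, so pooling fails.

No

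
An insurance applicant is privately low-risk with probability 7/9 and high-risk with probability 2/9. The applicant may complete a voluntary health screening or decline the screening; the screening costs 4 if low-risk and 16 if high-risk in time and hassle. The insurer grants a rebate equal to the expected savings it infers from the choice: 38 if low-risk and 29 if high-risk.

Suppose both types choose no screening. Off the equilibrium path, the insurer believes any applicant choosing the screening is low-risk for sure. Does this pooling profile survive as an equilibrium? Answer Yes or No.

Yes

On path, the insurer holds the prior and pays 7/9·38 + 2/9·29 = 36. Off path (the screening), believing low-risk, it pays 38.
low-risk: no screening nets 36; the screening nets 38 − 4 = 34. low-risk stays.
high-risk: no screening nets 36; the screening nets 38 − 16 = 22. high-risk stays.
No type deviates, so pooling is sustained.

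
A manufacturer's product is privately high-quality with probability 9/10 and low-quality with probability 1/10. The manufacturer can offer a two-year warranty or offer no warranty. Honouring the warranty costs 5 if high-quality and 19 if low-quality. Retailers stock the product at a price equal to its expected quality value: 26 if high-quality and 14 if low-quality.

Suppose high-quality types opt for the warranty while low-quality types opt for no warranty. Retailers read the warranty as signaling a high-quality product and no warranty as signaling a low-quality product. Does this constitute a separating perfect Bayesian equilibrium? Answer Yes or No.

Under these beliefs, the warranty earns price 26 and no warranty earns price 14.
high-quality: the warranty nets 26 − 5 = 21; no warranty nets 14. high-quality prefers the warranty.
low-quality: the warranty nets 26 − 19 = 7; no warranty nets 14. low-quality prefers no warranty.
Neither type deviates, so the separating profile is an equilibrium.

Yes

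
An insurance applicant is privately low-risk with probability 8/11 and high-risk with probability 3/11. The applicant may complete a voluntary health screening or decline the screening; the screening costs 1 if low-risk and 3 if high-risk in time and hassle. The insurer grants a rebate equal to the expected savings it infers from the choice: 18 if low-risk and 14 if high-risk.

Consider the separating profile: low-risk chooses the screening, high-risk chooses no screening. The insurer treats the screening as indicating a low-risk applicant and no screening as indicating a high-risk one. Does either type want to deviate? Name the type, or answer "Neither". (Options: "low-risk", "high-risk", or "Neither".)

The screening pays 18; no screening pays 14.
low-risk: assigned the screening, nets 18 − 1 = 17; deviating to no screening nets 14.
high-risk: assigned no screening, nets 14; deviating to the screening nets 18 − 3 = 15.
The high-risk type gains 1 by deviating.

high-risk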